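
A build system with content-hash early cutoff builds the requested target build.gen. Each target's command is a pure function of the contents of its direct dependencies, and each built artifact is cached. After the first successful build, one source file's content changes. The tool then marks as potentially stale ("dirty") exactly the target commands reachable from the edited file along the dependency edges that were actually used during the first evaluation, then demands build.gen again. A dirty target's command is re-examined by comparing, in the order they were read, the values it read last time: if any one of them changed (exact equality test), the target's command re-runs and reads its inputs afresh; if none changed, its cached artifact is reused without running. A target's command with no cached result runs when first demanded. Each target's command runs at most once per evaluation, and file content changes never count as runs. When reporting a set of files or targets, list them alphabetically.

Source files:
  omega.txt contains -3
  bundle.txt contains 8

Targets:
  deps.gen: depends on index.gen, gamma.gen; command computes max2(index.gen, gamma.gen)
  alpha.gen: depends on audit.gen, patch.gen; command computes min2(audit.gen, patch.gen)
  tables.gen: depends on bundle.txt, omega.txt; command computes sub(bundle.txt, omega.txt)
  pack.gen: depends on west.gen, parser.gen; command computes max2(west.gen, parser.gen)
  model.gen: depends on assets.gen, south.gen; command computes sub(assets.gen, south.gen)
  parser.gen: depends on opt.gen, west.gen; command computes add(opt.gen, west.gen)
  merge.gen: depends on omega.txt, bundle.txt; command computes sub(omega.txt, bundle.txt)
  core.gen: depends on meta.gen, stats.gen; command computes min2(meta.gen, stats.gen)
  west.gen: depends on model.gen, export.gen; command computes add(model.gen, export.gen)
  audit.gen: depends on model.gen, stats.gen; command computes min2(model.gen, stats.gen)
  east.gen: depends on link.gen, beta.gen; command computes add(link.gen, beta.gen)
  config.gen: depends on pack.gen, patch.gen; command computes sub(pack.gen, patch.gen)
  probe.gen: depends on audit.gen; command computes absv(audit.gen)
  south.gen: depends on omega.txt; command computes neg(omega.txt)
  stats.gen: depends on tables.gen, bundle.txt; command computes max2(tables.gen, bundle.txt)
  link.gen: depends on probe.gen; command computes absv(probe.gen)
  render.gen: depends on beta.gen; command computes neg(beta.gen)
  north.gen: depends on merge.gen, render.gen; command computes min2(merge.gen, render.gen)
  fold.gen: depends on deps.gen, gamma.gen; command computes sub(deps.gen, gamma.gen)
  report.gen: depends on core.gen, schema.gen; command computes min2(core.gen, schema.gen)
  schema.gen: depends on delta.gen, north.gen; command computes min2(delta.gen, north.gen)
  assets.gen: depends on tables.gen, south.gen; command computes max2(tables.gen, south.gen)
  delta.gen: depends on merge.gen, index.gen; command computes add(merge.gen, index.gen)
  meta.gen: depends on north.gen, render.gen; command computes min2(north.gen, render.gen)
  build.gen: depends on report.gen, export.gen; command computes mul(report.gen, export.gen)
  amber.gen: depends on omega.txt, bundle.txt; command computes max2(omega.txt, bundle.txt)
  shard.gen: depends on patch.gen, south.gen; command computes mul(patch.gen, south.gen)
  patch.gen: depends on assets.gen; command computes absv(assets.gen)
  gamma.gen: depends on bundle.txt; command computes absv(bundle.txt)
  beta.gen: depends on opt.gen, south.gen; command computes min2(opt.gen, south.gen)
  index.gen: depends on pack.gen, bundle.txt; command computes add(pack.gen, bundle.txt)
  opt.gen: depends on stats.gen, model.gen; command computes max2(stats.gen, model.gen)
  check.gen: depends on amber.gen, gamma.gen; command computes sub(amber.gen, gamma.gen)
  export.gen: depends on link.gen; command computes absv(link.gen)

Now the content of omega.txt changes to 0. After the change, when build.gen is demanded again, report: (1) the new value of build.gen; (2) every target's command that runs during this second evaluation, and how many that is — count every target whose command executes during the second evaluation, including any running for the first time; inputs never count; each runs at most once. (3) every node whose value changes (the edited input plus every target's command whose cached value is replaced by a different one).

First evaluation (everything demanded from the output):
  merge.gen = sub(-3, 8) = -11
  south.gen = neg(-3) = 3
  tables.gen = sub(8, -3) = 11
  assets.gen = max2(11, 3) = 11
  model.gen = sub(11, 3) = 8
  stats.gen = max2(11, 8) = 11
  audit.gen = min2(8, 11) = 8
  opt.gen = max2(11, 8) = 11
  beta.gen = min2(11, 3) = 3
  probe.gen = absv(8) = 8
  link.gen = absv(8) = 8
  export.gen = absv(8) = 8
  render.gen = neg(3) = -3
  north.gen = min2(-11, -3) = -11
  meta.gen = min2(-11, -3) = -11
  core.gen = min2(-11, 11) = -11
  west.gen = add(8, 8) = 16
  parser.gen = add(11, 16) = 27
  pack.gen = max2(16, 27) = 27
  index.gen = add(27, 8) = 35
  delta.gen = add(-11, 35) = 24
  schema.gen = min2(24, -11) = -11
  report.gen = min2(-11, -11) = -11
  build.gen = mul(-11, 8) = -88

Propagation after the edit:
  merge.gen: runs — omega.txt -3->0; result -8.
  south.gen: runs — omega.txt -3->0; result 0.
  tables.gen: runs — omega.txt -3->0; result 8.
  assets.gen: runs — tables.gen 11->8; south.gen 3->0; result 8.
  model.gen: runs — assets.gen 11->8; south.gen 3->0; result 8 (same value as before).
  stats.gen: runs — tables.gen 11->8; result 8.
  audit.gen: runs — stats.gen 11->8; result 8 (same value as before).
  opt.gen: runs — stats.gen 11->8; result 8.
  beta.gen: runs — opt.gen 11->8; south.gen 3->0; result 0.
  probe.gen: checked — values it read are unchanged (audit.gen unchanged); reused cached 8 without running.
  link.gen: checked — values it read are unchanged (probe.gen unchanged); reused cached 8 without running.
  export.gen: checked — values it read are unchanged (link.gen unchanged); reused cached 8 without running.
  render.gen: runs — beta.gen 3->0; result 0.
  north.gen: runs — merge.gen -11->-8; render.gen -3->0; result -8.
  meta.gen: runs — north.gen -11->-8; render.gen -3->0; result -8.
  core.gen: runs — meta.gen -11->-8; stats.gen 11->8; result -8.
  west.gen: checked — values it read are unchanged (model.gen unchanged, export.gen unchanged); reused cached 16 without running.
  parser.gen: runs — opt.gen 11->8; result 24.
  pack.gen: runs — parser.gen 27->24; result 24.
  index.gen: runs — pack.gen 27->24; result 32.
  delta.gen: runs — merge.gen -11->-8; index.gen 35->32; result 24 (same value as before).
  schema.gen: runs — north.gen -11->-8; result -8.
  report.gen: runs — core.gen -11->-8; schema.gen -11->-8; result -8.
  build.gen: runs — report.gen -11->-8; result -64.

Key observation: the cutoff stops propagation at probe.gen — its inputs' values are unchanged, so it reuses its cache.

New value of build.gen: -64.
Target commands that run: assets.gen, audit.gen, beta.gen, build.gen, core.gen, delta.gen, index.gen, merge.gen, meta.gen, model.gen, north.gen, opt.gen, pack.gen, parser.gen, render.gen, report.gen, schema.gen, south.gen, stats.gen, tables.gen — 20 in total.
Values that change: assets.gen, beta.gen, build.gen, core.gen, index.gen, merge.gen, meta.gen, north.gen, omega.txt, opt.gen, pack.gen, parser.gen, render.gen, report.gen, schema.gen, south.gen, stats.gen, tables.gen.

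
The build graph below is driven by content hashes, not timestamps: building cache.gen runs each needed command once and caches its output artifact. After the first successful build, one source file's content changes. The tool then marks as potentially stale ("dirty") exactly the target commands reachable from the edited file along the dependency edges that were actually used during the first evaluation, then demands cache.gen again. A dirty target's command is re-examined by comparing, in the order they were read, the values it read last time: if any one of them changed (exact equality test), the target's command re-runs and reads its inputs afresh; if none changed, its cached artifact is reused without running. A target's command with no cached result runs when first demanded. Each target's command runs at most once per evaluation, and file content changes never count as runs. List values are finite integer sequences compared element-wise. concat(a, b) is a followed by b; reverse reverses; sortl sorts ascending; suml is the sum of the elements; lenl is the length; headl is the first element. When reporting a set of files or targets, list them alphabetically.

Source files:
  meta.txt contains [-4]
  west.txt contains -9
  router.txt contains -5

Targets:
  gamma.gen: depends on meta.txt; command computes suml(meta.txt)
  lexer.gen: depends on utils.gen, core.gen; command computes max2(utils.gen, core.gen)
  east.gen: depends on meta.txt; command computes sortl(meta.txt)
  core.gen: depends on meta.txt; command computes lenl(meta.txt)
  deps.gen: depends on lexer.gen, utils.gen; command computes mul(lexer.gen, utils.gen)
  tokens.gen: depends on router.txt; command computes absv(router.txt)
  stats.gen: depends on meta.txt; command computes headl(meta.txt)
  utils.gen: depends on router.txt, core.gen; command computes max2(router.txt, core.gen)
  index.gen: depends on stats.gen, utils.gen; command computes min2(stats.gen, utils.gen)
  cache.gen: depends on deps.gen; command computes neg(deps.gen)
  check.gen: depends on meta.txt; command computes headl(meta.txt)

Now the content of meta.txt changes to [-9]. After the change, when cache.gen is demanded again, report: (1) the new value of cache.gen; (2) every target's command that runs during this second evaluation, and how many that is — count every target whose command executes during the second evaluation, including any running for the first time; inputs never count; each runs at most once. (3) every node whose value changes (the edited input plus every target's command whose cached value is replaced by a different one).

cache.gen now evaluates to -1.
Run set: core.gen (1 run).
Changed values: meta.txt.
The important point: core.gen recomputes to an identical value, and the output ends up unchanged.

Initial pass — values computed on the first demand:
  core.gen = lenl([-4]) = 1
  utils.gen = max2(-5, 1) = 1
  lexer.gen = max2(1, 1) = 1
  deps.gen = mul(1, 1) = 1
  cache.gen = neg(1) = -1

Second demand — change propagation:
  core.gen: re-runs because meta.txt [-4]->[-9]; new result 1 (unchanged).
  utils.gen: re-examined; everything it read last time is the same (router.txt unchanged, core.gen unchanged) — cache 1 kept, no run.
  lexer.gen: re-examined; everything it read last time is the same (utils.gen unchanged, core.gen unchanged) — cache 1 kept, no run.
  deps.gen: re-examined; everything it read last time is the same (lexer.gen unchanged, utils.gen unchanged) — cache 1 kept, no run.
  cache.gen: re-examined; everything it read last time is the same (deps.gen unchanged) — cache -1 kept, no run.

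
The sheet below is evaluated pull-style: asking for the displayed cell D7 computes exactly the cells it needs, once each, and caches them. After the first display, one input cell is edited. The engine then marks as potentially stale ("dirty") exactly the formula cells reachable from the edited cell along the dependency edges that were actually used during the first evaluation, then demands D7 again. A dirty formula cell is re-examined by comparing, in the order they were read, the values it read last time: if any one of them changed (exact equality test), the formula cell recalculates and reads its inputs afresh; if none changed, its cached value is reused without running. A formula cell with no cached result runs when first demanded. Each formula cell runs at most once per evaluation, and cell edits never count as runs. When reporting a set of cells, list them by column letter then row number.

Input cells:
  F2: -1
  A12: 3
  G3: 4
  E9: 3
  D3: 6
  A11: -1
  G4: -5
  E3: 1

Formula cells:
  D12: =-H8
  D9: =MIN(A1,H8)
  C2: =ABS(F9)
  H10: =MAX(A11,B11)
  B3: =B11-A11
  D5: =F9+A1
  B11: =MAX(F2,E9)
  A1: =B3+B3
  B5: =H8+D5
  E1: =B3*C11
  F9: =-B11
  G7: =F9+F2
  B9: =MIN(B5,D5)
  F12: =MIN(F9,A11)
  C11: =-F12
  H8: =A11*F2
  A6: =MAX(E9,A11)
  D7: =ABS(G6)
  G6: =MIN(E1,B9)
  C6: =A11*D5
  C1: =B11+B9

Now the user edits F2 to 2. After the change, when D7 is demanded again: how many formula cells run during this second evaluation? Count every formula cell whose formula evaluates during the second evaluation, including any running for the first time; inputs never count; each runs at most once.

6 formula cells run: B5, B9, B11, D7, G6, H8.
Note where the cutoff bites: B3 is checked, finds nothing changed, and keeps its cache.

First demand of the output computes:
  B11 = MAX(-1, 3) = 3
  B3 = 3 - -1 = 4
  A1 = 4 + 4 = 8
  F9 = -(3) = -3
  D5 = -3 + 8 = 5
  F12 = MIN(-3, -1) = -3
  C11 = -(-3) = 3
  E1 = 4 * 3 = 12
  H8 = -1 * -1 = 1
  B5 = 1 + 5 = 6
  B9 = MIN(6, 5) = 5
  G6 = MIN(12, 5) = 5
  D7 = ABS(5) = 5

After the edit, cleaning proceeds:
  B11: a read changed (F2 -1->2) — executes, giving 3 — identical to its old value.
  B3: dirty, but its reads are unchanged (B11 unchanged, A11 unchanged); cached 4 stands.
  A1: dirty, but its reads are unchanged (B3 unchanged, B3 unchanged); cached 8 stands.
  F9: dirty, but its reads are unchanged (B11 unchanged); cached -3 stands.
  D5: dirty, but its reads are unchanged (F9 unchanged, A1 unchanged); cached 5 stands.
  F12: dirty, but its reads are unchanged (F9 unchanged, A11 unchanged); cached -3 stands.
  C11: dirty, but its reads are unchanged (F12 unchanged); cached 3 stands.
  E1: dirty, but its reads are unchanged (B3 unchanged, C11 unchanged); cached 12 stands.
  H8: a read changed (F2 -1->2) — executes, giving -2.
  B5: a read changed (H8 1->-2) — executes, giving 3.
  B9: a read changed (B5 6->3) — executes, giving 3.
  G6: a read changed (B9 5->3) — executes, giving 3.
  D7: a read changed (G6 5->3) — executes, giving 3.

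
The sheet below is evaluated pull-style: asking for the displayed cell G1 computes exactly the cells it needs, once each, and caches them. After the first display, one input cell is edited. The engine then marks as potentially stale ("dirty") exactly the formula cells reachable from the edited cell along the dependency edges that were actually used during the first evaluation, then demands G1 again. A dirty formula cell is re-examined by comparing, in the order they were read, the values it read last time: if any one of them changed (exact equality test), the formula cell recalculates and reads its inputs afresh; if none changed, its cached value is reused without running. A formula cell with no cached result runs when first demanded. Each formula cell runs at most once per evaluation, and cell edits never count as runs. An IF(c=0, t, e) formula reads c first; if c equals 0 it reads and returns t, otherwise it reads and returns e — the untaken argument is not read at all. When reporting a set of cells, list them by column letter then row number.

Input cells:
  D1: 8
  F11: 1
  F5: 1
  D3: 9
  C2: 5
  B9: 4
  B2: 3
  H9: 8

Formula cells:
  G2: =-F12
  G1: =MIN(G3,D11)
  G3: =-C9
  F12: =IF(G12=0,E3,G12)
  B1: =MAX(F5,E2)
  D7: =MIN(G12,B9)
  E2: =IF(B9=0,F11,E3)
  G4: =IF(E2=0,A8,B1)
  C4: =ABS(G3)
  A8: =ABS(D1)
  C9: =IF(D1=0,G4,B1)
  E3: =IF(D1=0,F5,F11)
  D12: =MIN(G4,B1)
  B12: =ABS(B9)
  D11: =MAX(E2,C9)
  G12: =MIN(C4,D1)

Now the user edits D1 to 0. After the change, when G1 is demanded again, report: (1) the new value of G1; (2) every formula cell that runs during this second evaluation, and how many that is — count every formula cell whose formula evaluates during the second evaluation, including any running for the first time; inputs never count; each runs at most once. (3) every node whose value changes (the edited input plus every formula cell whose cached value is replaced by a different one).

Demanding G1 again yields -1.
3 formula cells run: C9, E3, G4.
The nodes whose values change: D1.
Note the branch switch — G4 had no cache and runs now for the first time.

First demand of the output computes:
  E3 = IF(D1=0: D1=8 -> else branch F11) = 1
  E2 = IF(B9=0: B9=4 -> else branch E3) = 1
  B1 = MAX(1, 1) = 1
  C9 = IF(D1=0: D1=8 -> else branch B1) = 1
  D11 = MAX(1, 1) = 1
  G3 = -(1) = -1
  G1 = MIN(-1, 1) = -1

After the edit, cleaning proceeds:
  E3: a read changed (D1 8->0) — executes, giving 1 — identical to its old value.
  E2: dirty, but its reads are unchanged (B9 unchanged, E3 unchanged); cached 1 stands.
  B1: dirty, but its reads are unchanged (F5 unchanged, E2 unchanged); cached 1 stands.
  G4: had never run; runs now, result 1.
  C9: a read changed (D1 8->0) — executes, giving 1 — identical to its old value.
  D11: dirty, but its reads are unchanged (E2 unchanged, C9 unchanged); cached 1 stands.
  G3: dirty, but its reads are unchanged (C9 unchanged); cached -1 stands.
  G1: dirty, but its reads are unchanged (G3 unchanged, D11 unchanged); cached -1 stands.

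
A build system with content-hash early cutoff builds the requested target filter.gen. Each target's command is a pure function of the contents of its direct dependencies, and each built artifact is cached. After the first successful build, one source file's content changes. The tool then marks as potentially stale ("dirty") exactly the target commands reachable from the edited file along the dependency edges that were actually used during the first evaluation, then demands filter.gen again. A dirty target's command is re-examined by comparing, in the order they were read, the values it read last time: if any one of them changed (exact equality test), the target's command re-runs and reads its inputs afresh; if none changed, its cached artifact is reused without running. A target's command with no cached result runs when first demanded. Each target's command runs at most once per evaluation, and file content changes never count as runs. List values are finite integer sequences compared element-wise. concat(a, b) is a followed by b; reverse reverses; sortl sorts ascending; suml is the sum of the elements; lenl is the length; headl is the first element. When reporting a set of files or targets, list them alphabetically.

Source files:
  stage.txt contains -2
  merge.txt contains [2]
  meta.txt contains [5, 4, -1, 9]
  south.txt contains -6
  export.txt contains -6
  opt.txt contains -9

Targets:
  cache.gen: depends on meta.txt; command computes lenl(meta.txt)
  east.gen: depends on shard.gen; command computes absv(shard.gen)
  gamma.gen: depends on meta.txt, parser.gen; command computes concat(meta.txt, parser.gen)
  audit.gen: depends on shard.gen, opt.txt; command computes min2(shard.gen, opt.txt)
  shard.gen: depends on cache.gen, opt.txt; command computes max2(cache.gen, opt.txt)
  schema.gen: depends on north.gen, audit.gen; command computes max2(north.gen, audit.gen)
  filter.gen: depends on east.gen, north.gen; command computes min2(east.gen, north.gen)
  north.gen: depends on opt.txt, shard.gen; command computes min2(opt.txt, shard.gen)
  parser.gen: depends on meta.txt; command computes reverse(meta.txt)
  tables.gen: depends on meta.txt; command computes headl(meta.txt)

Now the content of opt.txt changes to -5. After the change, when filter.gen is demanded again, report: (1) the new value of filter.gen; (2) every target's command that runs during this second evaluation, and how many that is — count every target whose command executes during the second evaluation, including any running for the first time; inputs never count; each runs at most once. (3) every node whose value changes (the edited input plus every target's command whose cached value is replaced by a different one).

First evaluation (everything demanded from the output):
  cache.gen = lenl([5, 4, -1, 9]) = 4
  shard.gen = max2(4, -9) = 4
  east.gen = absv(4) = 4
  north.gen = min2(-9, 4) = -9
  filter.gen = min2(4, -9) = -9

Propagation after the edit:
  shard.gen: runs — opt.txt -9->-5; result 4 (same value as before).
  east.gen: checked — values it read are unchanged (shard.gen unchanged); reused cached 4 without running.
  north.gen: runs — opt.txt -9->-5; result -5.
  filter.gen: runs — north.gen -9->-5; result -5.

Key observation: the cutoff stops propagation at east.gen — its inputs' values are unchanged, so it reuses its cache.

New value of filter.gen: -5.
Target commands that run: filter.gen, north.gen, shard.gen — 3 in total.
Values that change: filter.gen, north.gen, opt.txt.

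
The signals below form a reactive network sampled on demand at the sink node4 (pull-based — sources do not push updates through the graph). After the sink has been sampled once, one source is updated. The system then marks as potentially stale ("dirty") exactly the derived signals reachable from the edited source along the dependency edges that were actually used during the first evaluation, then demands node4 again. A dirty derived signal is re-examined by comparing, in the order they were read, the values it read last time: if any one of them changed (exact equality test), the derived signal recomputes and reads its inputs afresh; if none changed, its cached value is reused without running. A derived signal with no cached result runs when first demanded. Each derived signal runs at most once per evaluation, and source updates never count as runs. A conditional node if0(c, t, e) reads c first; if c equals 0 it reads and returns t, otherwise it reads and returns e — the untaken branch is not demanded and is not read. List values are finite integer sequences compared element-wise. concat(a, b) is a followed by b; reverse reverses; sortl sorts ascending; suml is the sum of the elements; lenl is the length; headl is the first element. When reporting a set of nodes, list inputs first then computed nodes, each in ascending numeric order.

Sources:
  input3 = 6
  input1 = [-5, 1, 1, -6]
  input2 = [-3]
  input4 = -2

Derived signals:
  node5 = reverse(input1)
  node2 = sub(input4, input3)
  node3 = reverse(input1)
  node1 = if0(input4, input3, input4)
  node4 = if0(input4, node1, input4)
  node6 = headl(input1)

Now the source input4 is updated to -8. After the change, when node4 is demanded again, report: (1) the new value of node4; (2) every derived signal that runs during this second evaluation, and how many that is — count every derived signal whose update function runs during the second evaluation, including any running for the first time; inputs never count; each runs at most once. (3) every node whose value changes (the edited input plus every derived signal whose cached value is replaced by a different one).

node4 now evaluates to -8.
Run set: node4 (1 run).
Changed values: input4, node4.

Initial pass — values computed on the first demand:
  node4 = if0(input4=-2 -> else branch input4) = -2

Second demand — change propagation:
  node4: re-runs because input4 -2->-8; input4 -2->-8; new result -8.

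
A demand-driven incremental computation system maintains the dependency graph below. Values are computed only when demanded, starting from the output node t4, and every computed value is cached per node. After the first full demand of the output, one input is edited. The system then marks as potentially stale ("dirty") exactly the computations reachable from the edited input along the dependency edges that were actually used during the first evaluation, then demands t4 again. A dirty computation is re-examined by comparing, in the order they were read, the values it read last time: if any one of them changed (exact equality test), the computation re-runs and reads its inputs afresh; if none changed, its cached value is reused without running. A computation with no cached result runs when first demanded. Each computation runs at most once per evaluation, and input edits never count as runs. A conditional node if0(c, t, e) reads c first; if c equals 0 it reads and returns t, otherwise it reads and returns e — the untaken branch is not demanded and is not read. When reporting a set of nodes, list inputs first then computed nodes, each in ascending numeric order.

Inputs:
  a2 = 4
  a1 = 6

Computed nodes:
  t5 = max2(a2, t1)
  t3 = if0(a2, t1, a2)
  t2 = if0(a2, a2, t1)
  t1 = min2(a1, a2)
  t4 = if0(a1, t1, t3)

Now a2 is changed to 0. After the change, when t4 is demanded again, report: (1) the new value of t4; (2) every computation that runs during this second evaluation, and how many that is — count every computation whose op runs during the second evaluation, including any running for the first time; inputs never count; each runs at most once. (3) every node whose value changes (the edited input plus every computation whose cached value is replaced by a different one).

First evaluation (everything demanded from the output):
  t3 = if0(a2=4 -> else branch a2) = 4
  t4 = if0(a1=6 -> else branch t3) = 4

Propagation after the edit:
  t1: demanded for the first time — runs, produces 0.
  t3: runs — a2 4->0; a2 4->0; result 0.
  t4: runs — t3 4->0; result 0.

Key observation: a condition flipped, so demand reaches new nodes — t1 runs for the first time.

New value of t4: 0.
Computations that run: t1, t3, t4 — 3 in total.
Values that change: a2, t3, t4.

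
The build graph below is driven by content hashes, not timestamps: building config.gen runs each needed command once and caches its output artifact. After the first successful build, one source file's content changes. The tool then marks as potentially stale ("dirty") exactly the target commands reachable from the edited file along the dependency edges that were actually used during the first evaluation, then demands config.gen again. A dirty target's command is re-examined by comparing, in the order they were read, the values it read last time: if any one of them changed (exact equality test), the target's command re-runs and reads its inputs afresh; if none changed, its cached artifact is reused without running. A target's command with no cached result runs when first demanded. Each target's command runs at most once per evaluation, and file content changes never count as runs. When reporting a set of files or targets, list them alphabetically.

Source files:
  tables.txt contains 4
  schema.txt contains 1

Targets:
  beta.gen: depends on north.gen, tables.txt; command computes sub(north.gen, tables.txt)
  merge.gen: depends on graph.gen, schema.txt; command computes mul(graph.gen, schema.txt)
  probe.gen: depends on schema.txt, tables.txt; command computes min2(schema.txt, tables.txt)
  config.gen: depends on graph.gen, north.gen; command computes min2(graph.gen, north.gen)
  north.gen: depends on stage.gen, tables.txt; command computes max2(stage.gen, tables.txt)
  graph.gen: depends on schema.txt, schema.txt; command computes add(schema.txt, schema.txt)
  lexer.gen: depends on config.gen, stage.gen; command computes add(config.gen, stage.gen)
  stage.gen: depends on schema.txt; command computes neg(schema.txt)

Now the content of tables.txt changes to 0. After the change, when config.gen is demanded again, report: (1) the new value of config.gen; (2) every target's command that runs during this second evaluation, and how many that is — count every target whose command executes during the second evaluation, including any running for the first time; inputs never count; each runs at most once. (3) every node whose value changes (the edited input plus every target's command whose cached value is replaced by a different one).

config.gen now evaluates to 0.
Run set: config.gen, north.gen (2 run).
Changed values: config.gen, north.gen, tables.txt.

Initial pass — values computed on the first demand:
  graph.gen = add(1, 1) = 2
  stage.gen = neg(1) = -1
  north.gen = max2(-1, 4) = 4
  config.gen = min2(2, 4) = 2

Second demand — change propagation:
  north.gen: re-runs because tables.txt 4->0; new result 0.
  config.gen: re-runs because north.gen 4->0; new result 0.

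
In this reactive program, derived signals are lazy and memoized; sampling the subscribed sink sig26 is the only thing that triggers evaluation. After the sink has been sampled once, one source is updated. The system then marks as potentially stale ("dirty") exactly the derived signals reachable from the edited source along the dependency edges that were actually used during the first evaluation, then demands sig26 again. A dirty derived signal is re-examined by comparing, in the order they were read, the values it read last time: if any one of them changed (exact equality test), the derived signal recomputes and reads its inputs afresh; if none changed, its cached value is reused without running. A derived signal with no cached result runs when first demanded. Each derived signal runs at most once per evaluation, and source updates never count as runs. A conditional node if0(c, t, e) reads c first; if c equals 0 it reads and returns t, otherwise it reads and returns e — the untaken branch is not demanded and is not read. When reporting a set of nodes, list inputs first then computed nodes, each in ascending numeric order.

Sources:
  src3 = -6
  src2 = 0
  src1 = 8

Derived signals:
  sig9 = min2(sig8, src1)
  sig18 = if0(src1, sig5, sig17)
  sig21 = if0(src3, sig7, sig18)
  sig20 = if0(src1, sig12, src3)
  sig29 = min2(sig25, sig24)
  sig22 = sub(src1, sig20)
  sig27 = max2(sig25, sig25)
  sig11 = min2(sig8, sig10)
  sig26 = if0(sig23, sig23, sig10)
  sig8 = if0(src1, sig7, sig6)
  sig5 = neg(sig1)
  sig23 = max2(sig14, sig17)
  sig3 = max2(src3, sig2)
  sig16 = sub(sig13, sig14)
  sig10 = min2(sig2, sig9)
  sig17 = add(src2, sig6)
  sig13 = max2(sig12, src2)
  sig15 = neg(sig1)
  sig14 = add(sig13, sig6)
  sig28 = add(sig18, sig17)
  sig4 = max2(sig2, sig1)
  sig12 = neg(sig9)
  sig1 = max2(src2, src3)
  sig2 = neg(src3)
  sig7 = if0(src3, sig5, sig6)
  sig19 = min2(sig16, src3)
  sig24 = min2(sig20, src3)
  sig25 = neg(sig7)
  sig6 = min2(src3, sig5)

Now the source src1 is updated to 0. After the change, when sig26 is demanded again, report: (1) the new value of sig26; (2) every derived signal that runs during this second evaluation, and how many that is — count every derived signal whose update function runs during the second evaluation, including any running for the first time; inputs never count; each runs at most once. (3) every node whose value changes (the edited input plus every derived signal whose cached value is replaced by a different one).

First demand of the output computes:
  sig1 = max2(0, -6) = 0
  sig5 = neg(0) = 0
  sig6 = min2(-6, 0) = -6
  sig8 = if0(src1=8 -> else branch sig6) = -6
  sig9 = min2(-6, 8) = -6
  sig12 = neg(-6) = 6
  sig13 = max2(6, 0) = 6
  sig14 = add(6, -6) = 0
  sig17 = add(0, -6) = -6
  sig23 = max2(0, -6) = 0
  sig26 = if0(sig23=0 -> then branch sig23) = 0

After the edit, cleaning proceeds:
  sig7: had never run; runs now, result -6.
  sig8: a read changed (src1 8->0) — executes, giving -6 — identical to its old value.
  sig9: a read changed (src1 8->0) — executes, giving -6 — identical to its old value.
  sig12: dirty, but its reads are unchanged (sig9 unchanged); cached 6 stands.
  sig13: dirty, but its reads are unchanged (sig12 unchanged, src2 unchanged); cached 6 stands.
  sig14: dirty, but its reads are unchanged (sig13 unchanged, sig6 unchanged); cached 0 stands.
  sig23: dirty, but its reads are unchanged (sig14 unchanged, sig17 unchanged); cached 0 stands.
  sig26: dirty, but its reads are unchanged (sig23 unchanged, sig23 unchanged); cached 0 stands.

Note the branch switch — sig7 had no cache and runs now for the first time.

Demanding sig26 again yields 0.
3 derived signals run: sig7, sig8, sig9.
The nodes whose values change: src1.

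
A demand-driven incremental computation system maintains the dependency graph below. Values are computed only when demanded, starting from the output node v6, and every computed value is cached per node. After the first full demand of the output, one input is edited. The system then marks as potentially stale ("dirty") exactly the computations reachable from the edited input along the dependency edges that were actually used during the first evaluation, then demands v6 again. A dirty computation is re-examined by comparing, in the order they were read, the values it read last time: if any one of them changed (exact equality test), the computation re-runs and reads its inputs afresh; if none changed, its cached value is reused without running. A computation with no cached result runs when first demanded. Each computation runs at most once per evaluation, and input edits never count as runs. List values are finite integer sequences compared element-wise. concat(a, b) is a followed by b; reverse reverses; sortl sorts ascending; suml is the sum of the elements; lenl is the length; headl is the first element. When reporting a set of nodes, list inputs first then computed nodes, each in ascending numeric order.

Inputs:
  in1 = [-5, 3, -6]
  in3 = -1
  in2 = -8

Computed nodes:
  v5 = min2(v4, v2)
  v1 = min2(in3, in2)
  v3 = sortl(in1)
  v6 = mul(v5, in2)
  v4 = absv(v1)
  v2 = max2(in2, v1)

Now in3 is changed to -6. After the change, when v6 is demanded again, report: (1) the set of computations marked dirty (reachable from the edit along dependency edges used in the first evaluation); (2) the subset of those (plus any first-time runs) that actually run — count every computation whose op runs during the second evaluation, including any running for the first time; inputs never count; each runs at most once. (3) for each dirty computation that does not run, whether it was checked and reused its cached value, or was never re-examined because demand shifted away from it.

First evaluation (everything demanded from the output):
  v1 = min2(-1, -8) = -8
  v2 = max2(-8, -8) = -8
  v4 = absv(-8) = 8
  v5 = min2(8, -8) = -8
  v6 = mul(-8, -8) = 64

Propagation after the edit:
  v1: runs — in3 -1->-6; result -8 (same value as before).
  v2: checked — values it read are unchanged (in2 unchanged, v1 unchanged); reused cached -8 without running.
  v4: checked — values it read are unchanged (v1 unchanged); reused cached 8 without running.
  v5: checked — values it read are unchanged (v4 unchanged, v2 unchanged); reused cached -8 without running.
  v6: checked — values it read are unchanged (v5 unchanged, in2 unchanged); reused cached 64 without running.

Key observation: the change is absorbed at v1 — it re-runs but produces the same value, and the output's value is unchanged.

Marked dirty: v1, v2, v4, v5, v6.
Computations that run: v1 — 1 in total.
Checked but reused from cache: v2, v4, v5, v6.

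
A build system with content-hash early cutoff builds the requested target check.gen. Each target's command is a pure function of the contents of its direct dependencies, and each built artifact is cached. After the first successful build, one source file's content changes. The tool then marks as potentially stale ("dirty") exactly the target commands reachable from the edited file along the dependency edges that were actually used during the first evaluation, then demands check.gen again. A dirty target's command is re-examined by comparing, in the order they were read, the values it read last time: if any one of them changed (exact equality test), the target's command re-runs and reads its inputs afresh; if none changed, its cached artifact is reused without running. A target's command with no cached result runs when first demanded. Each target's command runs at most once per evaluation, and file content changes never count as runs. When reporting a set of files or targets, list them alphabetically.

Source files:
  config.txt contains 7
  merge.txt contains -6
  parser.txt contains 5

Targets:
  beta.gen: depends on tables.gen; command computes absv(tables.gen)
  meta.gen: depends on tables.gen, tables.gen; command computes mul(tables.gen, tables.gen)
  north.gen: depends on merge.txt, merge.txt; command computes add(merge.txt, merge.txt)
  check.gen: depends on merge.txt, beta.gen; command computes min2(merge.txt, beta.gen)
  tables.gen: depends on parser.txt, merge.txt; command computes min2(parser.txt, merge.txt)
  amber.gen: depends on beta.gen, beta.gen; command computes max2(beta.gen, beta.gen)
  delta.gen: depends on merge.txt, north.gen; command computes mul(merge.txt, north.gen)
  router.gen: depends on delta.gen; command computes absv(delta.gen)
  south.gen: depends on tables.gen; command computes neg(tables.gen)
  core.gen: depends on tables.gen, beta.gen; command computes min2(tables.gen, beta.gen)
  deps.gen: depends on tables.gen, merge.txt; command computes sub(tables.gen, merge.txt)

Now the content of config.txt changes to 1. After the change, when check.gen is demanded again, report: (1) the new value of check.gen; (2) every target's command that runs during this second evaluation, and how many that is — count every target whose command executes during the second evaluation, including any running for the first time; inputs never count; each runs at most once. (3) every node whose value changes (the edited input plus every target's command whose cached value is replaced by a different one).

First evaluation (everything demanded from the output):
  tables.gen = min2(5, -6) = -6
  beta.gen = absv(-6) = 6
  check.gen = min2(-6, 6) = -6

Propagation after the edit:
  config.txt feeds no computation that the output demands — nothing is marked dirty and nothing runs.

Key observation: config.txt is never demanded by the output, so the edit triggers no recomputation at all.

New value of check.gen: -6.
Target commands that run: none — 0 in total.
Values that change: config.txt.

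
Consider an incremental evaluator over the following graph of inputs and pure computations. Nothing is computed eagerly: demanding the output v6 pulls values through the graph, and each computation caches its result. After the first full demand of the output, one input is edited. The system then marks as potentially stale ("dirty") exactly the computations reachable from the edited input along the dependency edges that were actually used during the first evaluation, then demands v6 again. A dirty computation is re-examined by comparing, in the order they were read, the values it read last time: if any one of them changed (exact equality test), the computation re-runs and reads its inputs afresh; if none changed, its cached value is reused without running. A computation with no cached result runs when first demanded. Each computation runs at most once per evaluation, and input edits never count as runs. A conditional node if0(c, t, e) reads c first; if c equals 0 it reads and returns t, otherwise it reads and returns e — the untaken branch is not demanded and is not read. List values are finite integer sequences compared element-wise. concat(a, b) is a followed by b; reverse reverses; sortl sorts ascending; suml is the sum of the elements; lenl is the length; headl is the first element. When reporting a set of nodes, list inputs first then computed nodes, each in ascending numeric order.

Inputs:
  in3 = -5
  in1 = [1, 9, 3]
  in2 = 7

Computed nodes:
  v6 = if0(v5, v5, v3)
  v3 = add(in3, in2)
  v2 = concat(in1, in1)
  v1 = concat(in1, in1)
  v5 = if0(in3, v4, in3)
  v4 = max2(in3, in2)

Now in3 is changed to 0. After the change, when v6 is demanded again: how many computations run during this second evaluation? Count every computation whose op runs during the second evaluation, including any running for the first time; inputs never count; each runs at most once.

Initial pass — values computed on the first demand:
  v3 = add(-5, 7) = 2
  v5 = if0(in3=-5 -> else branch in3) = -5
  v6 = if0(v5=-5 -> else branch v3) = 2

Second demand — change propagation:
  v3: re-runs because in3 -5->0; new result 7.
  v4: newly demanded (no cache) — executes and yields 7.
  v5: re-runs because in3 -5->0; in3 -5->0; new result 7.
  v6: re-runs because v5 -5->7; v3 2->7; new result 7.

The important point: the flipped condition pulls in fresh nodes; v4 runs for the first time.

Run set: v3, v4, v5, v6 (4 run).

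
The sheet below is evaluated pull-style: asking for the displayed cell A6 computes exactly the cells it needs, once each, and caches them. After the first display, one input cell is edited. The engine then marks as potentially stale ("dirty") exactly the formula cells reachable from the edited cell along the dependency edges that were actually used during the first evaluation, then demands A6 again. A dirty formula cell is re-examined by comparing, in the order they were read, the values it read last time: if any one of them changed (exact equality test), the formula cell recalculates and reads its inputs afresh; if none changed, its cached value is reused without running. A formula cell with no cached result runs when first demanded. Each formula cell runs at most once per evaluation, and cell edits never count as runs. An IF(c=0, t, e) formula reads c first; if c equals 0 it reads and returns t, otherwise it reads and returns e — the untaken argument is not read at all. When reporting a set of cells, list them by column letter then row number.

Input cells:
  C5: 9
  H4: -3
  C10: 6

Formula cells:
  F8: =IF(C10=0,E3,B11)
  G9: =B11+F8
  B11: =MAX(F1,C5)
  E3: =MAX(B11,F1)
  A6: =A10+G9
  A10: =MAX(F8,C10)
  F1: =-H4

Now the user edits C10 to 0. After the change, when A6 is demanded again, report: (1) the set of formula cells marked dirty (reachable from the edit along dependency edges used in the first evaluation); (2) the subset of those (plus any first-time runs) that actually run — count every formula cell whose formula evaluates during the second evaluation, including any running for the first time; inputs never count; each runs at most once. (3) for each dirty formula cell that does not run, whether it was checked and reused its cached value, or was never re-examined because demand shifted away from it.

First demand of the output computes:
  F1 = -(-3) = 3
  B11 = MAX(3, 9) = 9
  F8 = IF(C10=0: C10=6 -> else branch B11) = 9
  A10 = MAX(9, 6) = 9
  G9 = 9 + 9 = 18
  A6 = 9 + 18 = 27

After the edit, cleaning proceeds:
  E3: had never run; runs now, result 9.
  F8: a read changed (C10 6->0) — executes, giving 9 — identical to its old value.
  A10: a read changed (C10 6->0) — executes, giving 9 — identical to its old value.
  G9: dirty, but its reads are unchanged (B11 unchanged, F8 unchanged); cached 18 stands.
  A6: dirty, but its reads are unchanged (A10 unchanged, G9 unchanged); cached 27 stands.

Note the branch switch — E3 had no cache and runs now for the first time.

The edit dirties: A6, A10, F8, G9.
3 formula cells run: A10, E3, F8.
Cache hits after checking: A6, G9.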